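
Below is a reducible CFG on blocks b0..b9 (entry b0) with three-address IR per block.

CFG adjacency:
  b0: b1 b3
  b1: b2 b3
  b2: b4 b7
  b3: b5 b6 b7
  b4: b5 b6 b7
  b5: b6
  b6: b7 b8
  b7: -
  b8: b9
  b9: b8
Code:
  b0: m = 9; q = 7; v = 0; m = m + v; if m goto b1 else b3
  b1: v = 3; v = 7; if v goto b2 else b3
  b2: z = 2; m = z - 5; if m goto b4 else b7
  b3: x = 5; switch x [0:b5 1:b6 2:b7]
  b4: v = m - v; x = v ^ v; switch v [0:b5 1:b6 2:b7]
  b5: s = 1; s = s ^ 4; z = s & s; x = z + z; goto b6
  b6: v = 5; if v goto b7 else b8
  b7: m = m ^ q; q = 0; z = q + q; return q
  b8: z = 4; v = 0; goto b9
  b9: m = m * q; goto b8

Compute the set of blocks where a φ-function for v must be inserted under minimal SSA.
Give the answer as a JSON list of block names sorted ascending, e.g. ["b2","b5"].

Answer: ["b3", "b5", "b6", "b7", "b8"]

Analysis:
idom tree: b1←b0 b2←b1 b3←b0 b4←b2 b5←b0 b6←b0 b7←b0 b8←b6 b9←b8
Dom at joins:
  b3: preds {b0,b1}: {b0} ∩ {b0,b1} = {b0}; idom=b0
  b5: preds {b3,b4}: {b0,b3} ∩ {b0,b1,b2,b4} = {b0}; idom=b0
  b6: preds {b3,b4,b5}: {b0,b3} ∩ {b0,b1,b2,b4} ∩ {b0,b5} = {b0}; idom=b0
  b7: preds {b2,b3,b4,b6}: {b0,b1,b2} ∩ {b0,b3} ∩ {b0,b1,b2,b4} ∩ {b0,b6} = {b0}; idom=b0
  b8: preds {b6,b9}: {b0,b6} ∩ {b0,b6,b8,b9} = {b0,b6}; idom=b6

DF walk-up:
  b3←b0: walk · to b0
  b3←b1: walk b1 to b0
  b5←b3: walk b3 to b0
  b5←b4: walk b4→b2→b1 to b0
  b6←b3: walk b3 to b0
  b6←b4: walk b4→b2→b1 to b0
  b6←b5: walk b5 to b0
  b7←b2: walk b2→b1 to b0
  b7←b3: walk b3 to b0
  b7←b4: walk b4→b2→b1 to b0
  b7←b6: walk b6 to b0
  b8←b6: walk · to b6
  b8←b9: walk b9→b8 to b6
  b0 → ∅
  b1 → {b3,b5,b6,b7}
  b2 → {b5,b6,b7}
  b3 → {b5,b6,b7}
  b4 → {b5,b6,b7}
  b5 → {b6}
  b6 → {b7}
  b7 → ∅
  b8 → {b8}
  b9 → {b8}

φ for v: defs {b0,b1,b4,b6,b8}
  DF⁺ = {b3,b5,b6,b7,b8}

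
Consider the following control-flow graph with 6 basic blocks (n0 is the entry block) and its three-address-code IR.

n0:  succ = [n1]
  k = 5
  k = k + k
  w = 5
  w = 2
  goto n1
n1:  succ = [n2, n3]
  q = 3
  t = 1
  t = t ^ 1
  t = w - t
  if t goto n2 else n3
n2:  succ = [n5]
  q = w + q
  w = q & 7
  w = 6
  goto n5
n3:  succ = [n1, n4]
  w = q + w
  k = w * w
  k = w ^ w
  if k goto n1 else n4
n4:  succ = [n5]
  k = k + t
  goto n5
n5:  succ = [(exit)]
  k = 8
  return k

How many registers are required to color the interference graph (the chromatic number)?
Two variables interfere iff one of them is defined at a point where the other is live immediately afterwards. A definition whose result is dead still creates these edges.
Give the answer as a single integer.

Answer: 3

Working:
Per-block:
  n0 def {k,w} use ∅
  n1 def {q,t} use {w}
  n2 def {q,w} use {q,w}
  n3 def {k,w} use {q,w}
  n4 def {k} use {k,t}
  n5 def {k} use ∅

Liveness:
  live n0: ∅→{w}
  live n1: {w}→{q,t,w}
  live n2: {q,w}→∅
  live n3: {q,t,w}→{k,t,w}
  live n4: {k,t}→∅
  live n5: ∅→∅

Interfere edges:
  k↔{t,w}
  q↔{t,w}
  t↔{k,q,w}
  w↔{k,q,t}

Registers:
  {k,t,w} pairwise interfere (3-clique) ⇒ χ ≥ 3
  3-colouring: c0={t}  c1={w}  c2={k,q}
  χ = 3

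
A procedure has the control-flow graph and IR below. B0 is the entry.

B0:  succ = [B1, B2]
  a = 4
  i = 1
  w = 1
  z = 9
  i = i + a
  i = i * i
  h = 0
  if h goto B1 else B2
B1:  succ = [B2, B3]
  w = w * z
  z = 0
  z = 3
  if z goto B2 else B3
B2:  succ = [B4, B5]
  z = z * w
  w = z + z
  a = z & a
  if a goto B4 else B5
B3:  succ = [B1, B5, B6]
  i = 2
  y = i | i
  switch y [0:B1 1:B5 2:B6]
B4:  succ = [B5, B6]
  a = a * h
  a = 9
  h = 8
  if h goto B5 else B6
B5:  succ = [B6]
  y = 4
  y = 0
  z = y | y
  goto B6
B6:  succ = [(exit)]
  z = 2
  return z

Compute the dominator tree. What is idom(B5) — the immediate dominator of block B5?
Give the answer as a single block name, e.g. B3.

idom tree: B1←B0 B2←B0 B3←B1 B4←B2 B5←B0 B6←B0
Join-block Dom:
  B1: preds {B0,B3}: {B0} ∩ {B0,B1,B3} = {B0}; idom=B0
  B2: preds {B0,B1}: {B0} ∩ {B0,B1} = {B0}; idom=B0
  B5: preds {B2,B3,B4}: {B0,B2} ∩ {B0,B1,B3} ∩ {B0,B2,B4} = {B0}; idom=B0
  B6: preds {B3,B4,B5}: {B0,B1,B3} ∩ {B0,B2,B4} ∩ {B0,B5} = {B0}; idom=B0

idom(B5) = B0

Answer: B0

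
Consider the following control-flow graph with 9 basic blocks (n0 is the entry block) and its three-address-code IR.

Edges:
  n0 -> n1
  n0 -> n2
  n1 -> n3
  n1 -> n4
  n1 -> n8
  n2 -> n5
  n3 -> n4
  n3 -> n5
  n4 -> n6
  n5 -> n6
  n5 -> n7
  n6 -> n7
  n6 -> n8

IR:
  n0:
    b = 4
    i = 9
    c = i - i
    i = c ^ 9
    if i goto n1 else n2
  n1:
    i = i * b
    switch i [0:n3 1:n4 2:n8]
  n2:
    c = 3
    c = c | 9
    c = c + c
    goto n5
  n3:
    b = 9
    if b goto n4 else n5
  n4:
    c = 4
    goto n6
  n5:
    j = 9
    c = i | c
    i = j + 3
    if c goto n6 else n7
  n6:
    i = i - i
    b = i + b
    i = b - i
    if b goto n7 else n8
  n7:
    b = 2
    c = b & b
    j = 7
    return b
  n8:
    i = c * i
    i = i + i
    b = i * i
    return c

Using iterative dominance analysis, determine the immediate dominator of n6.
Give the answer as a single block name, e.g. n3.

Answer: n0

Analysis:
idom tree: n1←n0 n2←n0 n3←n1 n4←n1 n5←n0 n6←n0 n7←n0 n8←n0
Join-block Dom:
  n4: preds {n1,n3}: {n0,n1} ∩ {n0,n1,n3} = {n0,n1}; idom=n1
  n5: preds {n2,n3}: {n0,n2} ∩ {n0,n1,n3} = {n0}; idom=n0
  n6: preds {n4,n5}: {n0,n1,n4} ∩ {n0,n5} = {n0}; idom=n0
  n7: preds {n5,n6}: {n0,n5} ∩ {n0,n6} = {n0}; idom=n0
  n8: preds {n1,n6}: {n0,n1} ∩ {n0,n6} = {n0}; idom=n0

idom(n6) = n0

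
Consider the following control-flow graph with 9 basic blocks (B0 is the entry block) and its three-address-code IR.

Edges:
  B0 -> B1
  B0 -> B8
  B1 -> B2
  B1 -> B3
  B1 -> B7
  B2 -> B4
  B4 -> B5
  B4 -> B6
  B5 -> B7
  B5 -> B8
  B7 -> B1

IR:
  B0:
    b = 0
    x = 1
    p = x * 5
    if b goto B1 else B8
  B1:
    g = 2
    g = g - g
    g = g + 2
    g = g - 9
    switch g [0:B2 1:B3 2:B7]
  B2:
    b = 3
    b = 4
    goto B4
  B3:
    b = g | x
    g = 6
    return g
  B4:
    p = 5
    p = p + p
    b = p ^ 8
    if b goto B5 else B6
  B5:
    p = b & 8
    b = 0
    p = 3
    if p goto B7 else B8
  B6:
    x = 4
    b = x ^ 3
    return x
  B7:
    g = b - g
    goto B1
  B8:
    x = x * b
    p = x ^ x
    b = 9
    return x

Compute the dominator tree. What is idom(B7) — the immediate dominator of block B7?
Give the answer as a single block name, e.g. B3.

Answer: B1

Derivation:
idom tree: B1←B0 B2←B1 B3←B1 B4←B2 B5←B4 B6←B4 B7←B1 B8←B0
Dom at joins:
  B1: preds {B0,B7}: {B0} ∩ {B0,B1,B7} = {B0}; idom=B0
  B7: preds {B1,B5}: {B0,B1} ∩ {B0,B1,B2,B4,B5} = {B0,B1}; idom=B1
  B8: preds {B0,B5}: {B0} ∩ {B0,B1,B2,B4,B5} = {B0}; idom=B0

idom(B7) = B1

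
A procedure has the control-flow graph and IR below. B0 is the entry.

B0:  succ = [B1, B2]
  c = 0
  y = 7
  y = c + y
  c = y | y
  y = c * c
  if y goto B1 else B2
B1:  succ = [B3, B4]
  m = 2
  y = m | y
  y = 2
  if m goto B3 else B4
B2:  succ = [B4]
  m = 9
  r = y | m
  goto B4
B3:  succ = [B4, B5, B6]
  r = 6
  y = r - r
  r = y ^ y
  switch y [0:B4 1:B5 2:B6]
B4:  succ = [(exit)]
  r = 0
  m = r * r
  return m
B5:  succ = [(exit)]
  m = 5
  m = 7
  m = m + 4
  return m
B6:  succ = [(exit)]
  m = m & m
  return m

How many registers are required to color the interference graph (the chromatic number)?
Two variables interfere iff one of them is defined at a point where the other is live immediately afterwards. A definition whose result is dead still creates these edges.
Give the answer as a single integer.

Block summaries:
  B0: {c,y} / ∅
  B1: {m,y} / {y}
  B2: {m,r} / {y}
  B3: {r,y} / ∅
  B4: {m,r} / ∅
  B5: {m} / ∅
  B6: {m} / {m}

Liveness:
  B0: in=∅ out={y}
  B1: in={y} out={m}
  B2: in={y} out=∅
  B3: in={m} out={m}
  B4: in=∅ out=∅
  B5: in=∅ out=∅
  B6: in={m} out=∅

Conflict graph:
  c↔{y}
  m↔{r,y}
  r↔{m,y}
  y↔{c,m,r}

Registers:
  clique {m,r,y} ⇒ need ≥ 3
  assign c→c1 m→c1 r→c2 y→c0 — no edge inside a register ⇒ χ ≤ 3
  χ = 3

Answer: 3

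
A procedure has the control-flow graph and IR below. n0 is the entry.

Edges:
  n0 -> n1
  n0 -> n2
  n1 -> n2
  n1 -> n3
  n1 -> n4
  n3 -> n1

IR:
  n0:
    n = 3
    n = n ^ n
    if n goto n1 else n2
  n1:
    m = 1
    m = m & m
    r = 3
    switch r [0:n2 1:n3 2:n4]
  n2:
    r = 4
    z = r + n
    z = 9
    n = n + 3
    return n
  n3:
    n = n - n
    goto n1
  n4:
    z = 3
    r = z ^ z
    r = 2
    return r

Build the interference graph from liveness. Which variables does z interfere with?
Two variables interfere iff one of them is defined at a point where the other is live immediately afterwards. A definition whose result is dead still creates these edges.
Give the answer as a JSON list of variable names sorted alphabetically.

def/use:
  n0 def {n} use ∅
  n1 def {m,r} use ∅
  n2 def {n,r,z} use {n}
  n3 def {n} use {n}
  n4 def {r,z} use ∅

Backward fixpoint:
  n0 li=∅ lo={n}
  n1 li={n} lo={n}
  n2 li={n} lo=∅
  n3 li={n} lo={n}
  n4 li=∅ lo=∅

Interference:
  m↔{n}
  n↔{m,r,z}
  r↔{n}
  z↔{n}

N(z) = ["n"]

Answer: ["n"]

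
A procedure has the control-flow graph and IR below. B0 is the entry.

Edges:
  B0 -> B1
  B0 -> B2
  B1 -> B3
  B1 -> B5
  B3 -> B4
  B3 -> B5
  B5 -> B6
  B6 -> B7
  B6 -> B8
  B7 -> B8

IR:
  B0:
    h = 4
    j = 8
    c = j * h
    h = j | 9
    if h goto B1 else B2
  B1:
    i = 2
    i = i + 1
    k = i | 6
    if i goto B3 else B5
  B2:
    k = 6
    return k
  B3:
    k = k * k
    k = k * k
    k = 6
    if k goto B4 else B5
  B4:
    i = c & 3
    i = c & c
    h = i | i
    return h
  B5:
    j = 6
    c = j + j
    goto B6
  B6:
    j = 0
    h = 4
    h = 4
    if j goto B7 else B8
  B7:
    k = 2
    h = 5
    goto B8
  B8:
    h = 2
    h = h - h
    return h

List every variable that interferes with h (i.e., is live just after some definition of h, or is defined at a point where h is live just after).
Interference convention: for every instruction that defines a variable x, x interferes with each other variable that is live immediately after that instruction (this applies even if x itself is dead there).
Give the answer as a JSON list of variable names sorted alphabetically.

Per-block:
  B0 def {c,h,j} use ∅
  B1 def {i,k} use ∅
  B2 def {k} use ∅
  B3 def {k} use {k}
  B4 def {h,i} use {c}
  B5 def {c,j} use ∅
  B6 def {h,j} use ∅
  B7 def {h,k} use ∅
  B8 def {h} use ∅

Backward fixpoint:
  live B0: ∅→{c}
  live B1: {c}→{c,k}
  live B2: ∅→∅
  live B3: {c,k}→{c}
  live B4: {c}→∅
  live B5: ∅→∅
  live B6: ∅→∅
  live B7: ∅→∅
  live B8: ∅→∅

Interfere edges:
  c — {h,i,j,k}
  h — {c,j}
  i — {c,k}
  j — {c,h}
  k — {c,i}

N(h) = ["c", "j"]

Answer: ["c", "j"]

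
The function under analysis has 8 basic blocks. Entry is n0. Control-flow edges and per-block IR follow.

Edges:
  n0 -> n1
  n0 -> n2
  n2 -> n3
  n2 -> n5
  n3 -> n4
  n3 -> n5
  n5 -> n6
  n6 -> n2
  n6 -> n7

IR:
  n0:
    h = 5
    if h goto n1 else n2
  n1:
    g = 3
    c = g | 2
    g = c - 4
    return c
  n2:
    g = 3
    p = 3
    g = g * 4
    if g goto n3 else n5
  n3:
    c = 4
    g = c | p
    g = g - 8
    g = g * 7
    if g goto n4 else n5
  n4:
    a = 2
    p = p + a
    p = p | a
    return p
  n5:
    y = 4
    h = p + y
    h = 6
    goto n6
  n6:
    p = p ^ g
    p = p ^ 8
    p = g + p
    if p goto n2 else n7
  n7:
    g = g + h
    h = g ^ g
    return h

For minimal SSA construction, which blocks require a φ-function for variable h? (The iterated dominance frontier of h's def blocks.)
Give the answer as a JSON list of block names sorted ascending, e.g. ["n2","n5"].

idom tree: n1←n0 n2←n0 n3←n2 n4←n3 n5←n2 n6←n5 n7←n6
Join-block Dom:
  n2: preds {n0,n6}: {n0} ∩ {n0,n2,n5,n6} = {n0}; idom=n0
  n5: preds {n2,n3}: {n0,n2} ∩ {n0,n2,n3} = {n0,n2}; idom=n2

Frontier:
  n2←n0: walk · to n0
  n2←n6: walk n6→n5→n2 to n0
  n5←n2: walk · to n2
  n5←n3: walk n3 to n2
  n0 → ∅
  n1 → ∅
  n2 → {n2}
  n3 → {n5}
  n4 → ∅
  n5 → {n2}
  n6 → {n2}
  n7 → ∅

φ for h: defs {n0,n5,n7}
  DF⁺ = {n2}

Answer: ["n2"]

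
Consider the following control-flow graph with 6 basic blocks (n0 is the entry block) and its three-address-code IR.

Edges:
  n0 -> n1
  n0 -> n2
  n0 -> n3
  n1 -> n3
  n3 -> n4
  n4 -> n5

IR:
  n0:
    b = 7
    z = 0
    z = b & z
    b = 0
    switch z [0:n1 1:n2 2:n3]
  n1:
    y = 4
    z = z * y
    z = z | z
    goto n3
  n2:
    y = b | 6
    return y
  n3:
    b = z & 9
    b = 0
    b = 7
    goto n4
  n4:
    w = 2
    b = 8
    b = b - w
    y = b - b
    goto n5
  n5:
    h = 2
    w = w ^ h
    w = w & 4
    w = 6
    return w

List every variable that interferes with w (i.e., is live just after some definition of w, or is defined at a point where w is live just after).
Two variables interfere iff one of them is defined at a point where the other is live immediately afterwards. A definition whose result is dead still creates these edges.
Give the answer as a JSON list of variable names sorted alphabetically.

Block summaries:
  n0: {b,z} / ∅
  n1: {y,z} / {z}
  n2: {y} / {b}
  n3: {b} / {z}
  n4: {b,w,y} / ∅
  n5: {h,w} / {w}

Live sets:
  n0: in=∅ out={b,z}
  n1: in={z} out={z}
  n2: in={b} out=∅
  n3: in={z} out=∅
  n4: in=∅ out={w}
  n5: in={w} out=∅

Conflict graph:
  b: {w,z}
  h: {w}
  w: {b,h,y}
  y: {w,z}
  z: {b,y}

N(w) = ["b", "h", "y"]

Answer: ["b", "h", "y"]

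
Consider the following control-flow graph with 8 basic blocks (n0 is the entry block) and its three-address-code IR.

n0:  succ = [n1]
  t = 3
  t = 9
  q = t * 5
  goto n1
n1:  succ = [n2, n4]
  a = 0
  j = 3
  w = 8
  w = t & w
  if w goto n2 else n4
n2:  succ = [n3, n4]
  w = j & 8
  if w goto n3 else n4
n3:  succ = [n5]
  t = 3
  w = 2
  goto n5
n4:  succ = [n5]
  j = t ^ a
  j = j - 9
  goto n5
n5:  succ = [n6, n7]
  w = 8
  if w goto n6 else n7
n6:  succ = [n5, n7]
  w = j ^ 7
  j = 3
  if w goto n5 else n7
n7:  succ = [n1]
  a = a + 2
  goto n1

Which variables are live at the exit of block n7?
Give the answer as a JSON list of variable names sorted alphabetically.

Answer: ["t"]

Analysis:
Per-block:
  n0 def {q,t} use ∅
  n1 def {a,j,w} use {t}
  n2 def {w} use {j}
  n3 def {t,w} use ∅
  n4 def {j} use {a,t}
  n5 def {w} use ∅
  n6 def {j,w} use {j}
  n7 def {a} use {a}

Liveness:
  n0: in=∅ out={t}
  n1: in={t} out={a,j,t}
  n2: in={a,j,t} out={a,j,t}
  n3: in={a,j} out={a,j,t}
  n4: in={a,t} out={a,j,t}
  n5: in={a,j,t} out={a,j,t}
  n6: in={a,j,t} out={a,j,t}
  n7: in={a,t} out={t}

live-out(n7) = ["t"]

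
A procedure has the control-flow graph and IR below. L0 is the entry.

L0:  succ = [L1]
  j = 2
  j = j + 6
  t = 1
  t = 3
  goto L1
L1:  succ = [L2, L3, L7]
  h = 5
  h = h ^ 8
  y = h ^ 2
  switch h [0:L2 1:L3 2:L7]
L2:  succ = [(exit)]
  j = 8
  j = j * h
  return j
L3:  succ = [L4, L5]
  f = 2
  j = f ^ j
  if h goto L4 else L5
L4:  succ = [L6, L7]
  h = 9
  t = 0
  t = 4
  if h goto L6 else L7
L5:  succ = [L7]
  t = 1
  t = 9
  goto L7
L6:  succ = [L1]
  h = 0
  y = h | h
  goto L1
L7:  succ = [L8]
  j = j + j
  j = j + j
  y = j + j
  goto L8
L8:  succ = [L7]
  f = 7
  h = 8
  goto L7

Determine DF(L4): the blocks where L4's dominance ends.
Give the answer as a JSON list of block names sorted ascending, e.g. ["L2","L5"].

Answer: ["L1", "L7"]

Analysis:
idom tree: L1←L0 L2←L1 L3←L1 L4←L3 L5←L3 L6←L4 L7←L1 L8←L7
Dom at joins:
  L1: preds {L0,L6}: {L0} ∩ {L0,L1,L3,L4,L6} = {L0}; idom=L0
  L7: preds {L1,L4,L5,L8}: {L0,L1} ∩ {L0,L1,L3,L4} ∩ {L0,L1,L3,L5} ∩ {L0,L1,L7,L8} = {L0,L1}; idom=L1

Frontier:
  join L1 pred L0: · stop@L0
  join L1 pred L6: L6→L4→L3→L1 stop@L0
  join L7 pred L1: · stop@L1
  join L7 pred L4: L4→L3 stop@L1
  join L7 pred L5: L5→L3 stop@L1
  join L7 pred L8: L8→L7 stop@L1
  L0 → ∅
  L1 → {L1}
  L2 → ∅
  L3 → {L1,L7}
  L4 → {L1,L7}
  L5 → {L7}
  L6 → {L1}
  L7 → {L7}
  L8 → {L7}

DF(L4) = ["L1", "L7"]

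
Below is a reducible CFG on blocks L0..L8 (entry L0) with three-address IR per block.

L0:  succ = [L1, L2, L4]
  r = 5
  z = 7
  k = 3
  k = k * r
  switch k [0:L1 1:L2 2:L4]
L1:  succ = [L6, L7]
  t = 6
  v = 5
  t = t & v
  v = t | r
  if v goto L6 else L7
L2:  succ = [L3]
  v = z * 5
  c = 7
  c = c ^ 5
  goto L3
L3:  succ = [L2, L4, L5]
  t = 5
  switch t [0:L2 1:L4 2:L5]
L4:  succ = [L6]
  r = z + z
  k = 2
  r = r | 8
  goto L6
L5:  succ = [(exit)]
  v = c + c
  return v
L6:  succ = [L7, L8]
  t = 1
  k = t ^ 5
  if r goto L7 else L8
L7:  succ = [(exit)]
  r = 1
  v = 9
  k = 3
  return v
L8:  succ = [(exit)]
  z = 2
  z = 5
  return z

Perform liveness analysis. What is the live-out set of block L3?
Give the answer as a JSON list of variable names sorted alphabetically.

Answer: ["c", "z"]

Working:
Block summaries:
  L0 def {k,r,z} use ∅
  L1 def {t,v} use {r}
  L2 def {c,v} use {z}
  L3 def {t} use ∅
  L4 def {k,r} use {z}
  L5 def {v} use {c}
  L6 def {k,t} use {r}
  L7 def {k,r,v} use ∅
  L8 def {z} use ∅

Backward fixpoint:
  live L0: ∅→{r,z}
  live L1: {r}→{r}
  live L2: {z}→{c,z}
  live L3: {c,z}→{c,z}
  live L4: {z}→{r}
  live L5: {c}→∅
  live L6: {r}→∅
  live L7: ∅→∅
  live L8: ∅→∅

live-out(L3) = ["c", "z"]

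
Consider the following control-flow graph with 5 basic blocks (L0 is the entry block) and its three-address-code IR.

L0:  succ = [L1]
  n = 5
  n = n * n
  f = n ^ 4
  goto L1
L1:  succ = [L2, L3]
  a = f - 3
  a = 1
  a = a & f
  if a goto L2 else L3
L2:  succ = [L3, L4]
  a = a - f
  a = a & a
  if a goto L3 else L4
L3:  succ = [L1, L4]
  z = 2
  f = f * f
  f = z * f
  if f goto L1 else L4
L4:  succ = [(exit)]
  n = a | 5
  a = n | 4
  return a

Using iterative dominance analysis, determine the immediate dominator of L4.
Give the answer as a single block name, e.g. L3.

Answer: L1

Derivation:
idom tree: L1←L0 L2←L1 L3←L1 L4←L1
Dom at joins:
  L1: preds {L0,L3}: {L0} ∩ {L0,L1,L3} = {L0}; idom=L0
  L3: preds {L1,L2}: {L0,L1} ∩ {L0,L1,L2} = {L0,L1}; idom=L1
  L4: preds {L2,L3}: {L0,L1,L2} ∩ {L0,L1,L3} = {L0,L1}; idom=L1

idom(L4) = L1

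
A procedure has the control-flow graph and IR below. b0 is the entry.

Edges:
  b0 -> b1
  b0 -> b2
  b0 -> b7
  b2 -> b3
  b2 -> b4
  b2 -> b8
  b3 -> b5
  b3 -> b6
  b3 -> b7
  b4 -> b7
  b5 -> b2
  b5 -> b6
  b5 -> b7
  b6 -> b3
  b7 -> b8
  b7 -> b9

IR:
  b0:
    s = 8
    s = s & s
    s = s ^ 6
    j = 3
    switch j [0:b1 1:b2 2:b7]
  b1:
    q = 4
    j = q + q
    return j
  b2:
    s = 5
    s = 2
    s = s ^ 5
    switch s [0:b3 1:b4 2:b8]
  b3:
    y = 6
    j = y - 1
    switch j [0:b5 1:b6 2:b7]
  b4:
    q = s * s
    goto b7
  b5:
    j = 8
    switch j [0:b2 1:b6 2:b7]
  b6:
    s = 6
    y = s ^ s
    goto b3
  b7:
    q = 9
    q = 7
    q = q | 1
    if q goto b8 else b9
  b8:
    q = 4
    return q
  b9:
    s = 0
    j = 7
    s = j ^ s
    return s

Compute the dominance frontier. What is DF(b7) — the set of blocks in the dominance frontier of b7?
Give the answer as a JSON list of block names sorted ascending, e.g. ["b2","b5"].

Answer: ["b8"]

Derivation:
idom tree: b1←b0 b2←b0 b3←b2 b4←b2 b5←b3 b6←b3 b7←b0 b8←b0 b9←b7
Dom∩ at merges:
  b2: preds {b0,b5}: {b0} ∩ {b0,b2,b3,b5} = {b0}; idom=b0
  b3: preds {b2,b6}: {b0,b2} ∩ {b0,b2,b3,b6} = {b0,b2}; idom=b2
  b6: preds {b3,b5}: {b0,b2,b3} ∩ {b0,b2,b3,b5} = {b0,b2,b3}; idom=b3
  b7: preds {b0,b3,b4,b5}: {b0} ∩ {b0,b2,b3} ∩ {b0,b2,b4} ∩ {b0,b2,b3,b5} = {b0}; idom=b0
  b8: preds {b2,b7}: {b0,b2} ∩ {b0,b7} = {b0}; idom=b0

DF walk-up:
  join b2 pred b0: · stop@b0
  join b2 pred b5: b5→b3→b2 stop@b0
  join b3 pred b2: · stop@b2
  join b3 pred b6: b6→b3 stop@b2
  join b6 pred b3: · stop@b3
  join b6 pred b5: b5 stop@b3
  join b7 pred b0: · stop@b0
  join b7 pred b3: b3→b2 stop@b0
  join b7 pred b4: b4→b2 stop@b0
  join b7 pred b5: b5→b3→b2 stop@b0
  join b8 pred b2: b2 stop@b0
  join b8 pred b7: b7 stop@b0
  DF(b0)=∅
  DF(b1)=∅
  DF(b2)={b2,b7,b8}
  DF(b3)={b2,b3,b7}
  DF(b4)={b7}
  DF(b5)={b2,b6,b7}
  DF(b6)={b3}
  DF(b7)={b8}
  DF(b8)=∅
  DF(b9)=∅

DF(b7) = ["b8"]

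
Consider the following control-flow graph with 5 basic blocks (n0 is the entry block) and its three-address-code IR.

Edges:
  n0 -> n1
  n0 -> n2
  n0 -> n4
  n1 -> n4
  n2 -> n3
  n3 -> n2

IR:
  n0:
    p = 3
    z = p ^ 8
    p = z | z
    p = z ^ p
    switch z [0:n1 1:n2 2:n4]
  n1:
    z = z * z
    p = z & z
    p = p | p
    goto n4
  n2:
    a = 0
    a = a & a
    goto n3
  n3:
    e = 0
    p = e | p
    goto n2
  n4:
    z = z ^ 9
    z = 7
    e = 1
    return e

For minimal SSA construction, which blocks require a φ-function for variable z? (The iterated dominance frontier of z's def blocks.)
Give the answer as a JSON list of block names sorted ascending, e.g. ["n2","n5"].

idom tree: n1←n0 n2←n0 n3←n2 n4←n0
Join-block Dom:
  n2: preds {n0,n3}: {n0} ∩ {n0,n2,n3} = {n0}; idom=n0
  n4: preds {n0,n1}: {n0} ∩ {n0,n1} = {n0}; idom=n0

Frontier:
  n2←n0: walk · to n0
  n2←n3: walk n3→n2 to n0
  n4←n0: walk · to n0
  n4←n1: walk n1 to n0
  n0 → ∅
  n1 → {n4}
  n2 → {n2}
  n3 → {n2}
  n4 → ∅

φ for z: defs {n0,n1,n4}
  DF⁺ = {n4}

Answer: ["n4"]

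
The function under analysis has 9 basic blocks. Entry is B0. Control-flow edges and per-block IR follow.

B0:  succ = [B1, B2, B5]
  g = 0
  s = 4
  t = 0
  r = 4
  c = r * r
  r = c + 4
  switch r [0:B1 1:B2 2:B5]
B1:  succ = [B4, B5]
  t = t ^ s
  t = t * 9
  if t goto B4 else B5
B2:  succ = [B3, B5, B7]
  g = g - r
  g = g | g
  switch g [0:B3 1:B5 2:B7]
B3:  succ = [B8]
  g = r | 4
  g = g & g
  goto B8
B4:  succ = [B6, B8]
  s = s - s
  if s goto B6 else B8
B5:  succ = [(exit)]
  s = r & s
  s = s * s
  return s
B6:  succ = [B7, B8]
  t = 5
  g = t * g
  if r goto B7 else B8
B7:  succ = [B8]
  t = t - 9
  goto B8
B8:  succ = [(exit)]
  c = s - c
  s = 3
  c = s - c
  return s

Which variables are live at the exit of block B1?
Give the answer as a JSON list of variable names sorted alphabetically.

def/use:
  B0 def {c,g,r,s,t} use ∅
  B1 def {t} use {s,t}
  B2 def {g} use {g,r}
  B3 def {g} use {r}
  B4 def {s} use {s}
  B5 def {s} use {r,s}
  B6 def {g,t} use {g,r}
  B7 def {t} use {t}
  B8 def {c,s} use {c,s}

Live sets:
  B0 li=∅ lo={c,g,r,s,t}
  B1 li={c,g,r,s,t} lo={c,g,r,s}
  B2 li={c,g,r,s,t} lo={c,r,s,t}
  B3 li={c,r,s} lo={c,s}
  B4 li={c,g,r,s} lo={c,g,r,s}
  B5 li={r,s} lo=∅
  B6 li={c,g,r,s} lo={c,s,t}
  B7 li={c,s,t} lo={c,s}
  B8 li={c,s} lo=∅

live-out(B1) = ["c", "g", "r", "s"]

Answer: ["c", "g", "r", "s"]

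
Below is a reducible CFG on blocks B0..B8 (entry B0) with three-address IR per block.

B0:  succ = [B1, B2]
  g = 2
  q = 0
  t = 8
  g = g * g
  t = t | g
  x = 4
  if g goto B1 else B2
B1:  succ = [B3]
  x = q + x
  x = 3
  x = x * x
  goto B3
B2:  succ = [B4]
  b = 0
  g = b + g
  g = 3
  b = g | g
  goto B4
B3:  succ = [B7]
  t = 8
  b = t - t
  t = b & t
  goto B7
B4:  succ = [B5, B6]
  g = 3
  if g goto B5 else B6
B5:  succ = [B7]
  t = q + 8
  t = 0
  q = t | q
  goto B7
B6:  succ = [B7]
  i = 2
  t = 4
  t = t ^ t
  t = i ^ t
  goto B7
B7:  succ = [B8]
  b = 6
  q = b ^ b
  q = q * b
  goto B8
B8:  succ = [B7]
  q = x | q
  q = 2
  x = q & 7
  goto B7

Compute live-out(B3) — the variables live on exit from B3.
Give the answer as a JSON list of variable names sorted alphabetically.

Answer: ["x"]

Analysis:
def/use:
  B0: def={g,q,t,x} ue=∅
  B1: def={x} ue={q,x}
  B2: def={b,g} ue={g}
  B3: def={b,t} ue=∅
  B4: def={g} ue=∅
  B5: def={q,t} ue={q}
  B6: def={i,t} ue=∅
  B7: def={b,q} ue=∅
  B8: def={q,x} ue={q,x}

Live sets:
  B0: in=∅ out={g,q,x}
  B1: in={q,x} out={x}
  B2: in={g,q,x} out={q,x}
  B3: in={x} out={x}
  B4: in={q,x} out={q,x}
  B5: in={q,x} out={x}
  B6: in={x} out={x}
  B7: in={x} out={q,x}
  B8: in={q,x} out={x}

live-out(B3) = ["x"]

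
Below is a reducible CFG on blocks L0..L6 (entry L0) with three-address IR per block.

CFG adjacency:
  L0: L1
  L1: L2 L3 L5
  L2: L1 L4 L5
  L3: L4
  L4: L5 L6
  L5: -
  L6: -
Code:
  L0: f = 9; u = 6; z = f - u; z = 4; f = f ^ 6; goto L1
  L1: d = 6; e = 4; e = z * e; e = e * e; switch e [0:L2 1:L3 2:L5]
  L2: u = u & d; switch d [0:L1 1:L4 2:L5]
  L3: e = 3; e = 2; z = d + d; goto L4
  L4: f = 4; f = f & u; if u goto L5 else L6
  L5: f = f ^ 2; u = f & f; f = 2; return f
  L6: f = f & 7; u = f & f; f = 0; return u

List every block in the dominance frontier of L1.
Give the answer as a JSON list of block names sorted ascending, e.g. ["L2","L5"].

idom tree: L1←L0 L2←L1 L3←L1 L4←L1 L5←L1 L6←L4
Dom∩ at merges:
  L1: preds {L0,L2}: {L0} ∩ {L0,L1,L2} = {L0}; idom=L0
  L4: preds {L2,L3}: {L0,L1,L2} ∩ {L0,L1,L3} = {L0,L1}; idom=L1
  L5: preds {L1,L2,L4}: {L0,L1} ∩ {L0,L1,L2} ∩ {L0,L1,L4} = {L0,L1}; idom=L1

DF walk-up:
  join L1 pred L0: · stop@L0
  join L1 pred L2: L2→L1 stop@L0
  join L4 pred L2: L2 stop@L1
  join L4 pred L3: L3 stop@L1
  join L5 pred L1: · stop@L1
  join L5 pred L2: L2 stop@L1
  join L5 pred L4: L4 stop@L1
  L0 → ∅
  L1 → {L1}
  L2 → {L1,L4,L5}
  L3 → {L4}
  L4 → {L5}
  L5 → ∅
  L6 → ∅

DF(L1) = ["L1"]

Answer: ["L1"]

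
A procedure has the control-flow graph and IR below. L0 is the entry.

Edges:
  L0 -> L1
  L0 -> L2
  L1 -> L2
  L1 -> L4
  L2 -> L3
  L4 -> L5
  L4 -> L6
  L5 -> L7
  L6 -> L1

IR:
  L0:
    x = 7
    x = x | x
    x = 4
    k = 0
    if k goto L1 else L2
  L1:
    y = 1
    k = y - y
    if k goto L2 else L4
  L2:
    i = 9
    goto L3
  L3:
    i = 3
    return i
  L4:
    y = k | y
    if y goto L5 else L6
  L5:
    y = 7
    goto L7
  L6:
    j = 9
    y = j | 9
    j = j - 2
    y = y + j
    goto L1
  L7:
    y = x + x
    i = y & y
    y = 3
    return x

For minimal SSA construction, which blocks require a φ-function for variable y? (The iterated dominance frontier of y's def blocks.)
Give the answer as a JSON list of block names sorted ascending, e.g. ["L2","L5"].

idom tree: L1←L0 L2←L0 L3←L2 L4←L1 L5←L4 L6←L4 L7←L5
Join-block Dom:
  L1: preds {L0,L6}: {L0} ∩ {L0,L1,L4,L6} = {L0}; idom=L0
  L2: preds {L0,L1}: {L0} ∩ {L0,L1} = {L0}; idom=L0

DF derivation:
  L1←L0: walk · to L0
  L1←L6: walk L6→L4→L1 to L0
  L2←L0: walk · to L0
  L2←L1: walk L1 to L0
  L0 → ∅
  L1 → {L1,L2}
  L2 → ∅
  L3 → ∅
  L4 → {L1}
  L5 → ∅
  L6 → {L1}
  L7 → ∅

φ for y: defs {L1,L4,L5,L6,L7}
  DF⁺ = {L1,L2}

Answer: ["L1", "L2"]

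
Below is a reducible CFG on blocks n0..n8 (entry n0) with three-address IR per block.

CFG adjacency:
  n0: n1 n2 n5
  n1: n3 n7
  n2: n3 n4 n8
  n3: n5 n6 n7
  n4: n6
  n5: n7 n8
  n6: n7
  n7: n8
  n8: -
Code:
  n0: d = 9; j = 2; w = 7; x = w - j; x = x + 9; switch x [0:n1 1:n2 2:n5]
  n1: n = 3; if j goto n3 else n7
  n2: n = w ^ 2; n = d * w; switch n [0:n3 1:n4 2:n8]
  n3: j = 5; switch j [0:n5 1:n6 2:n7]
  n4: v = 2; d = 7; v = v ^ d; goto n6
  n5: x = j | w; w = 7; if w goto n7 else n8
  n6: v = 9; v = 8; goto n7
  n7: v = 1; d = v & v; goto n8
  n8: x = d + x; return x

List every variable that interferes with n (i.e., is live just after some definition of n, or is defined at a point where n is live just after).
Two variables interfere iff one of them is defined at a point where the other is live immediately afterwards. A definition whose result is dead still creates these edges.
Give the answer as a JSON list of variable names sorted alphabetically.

Answer: ["d", "j", "w", "x"]

Working:
def/use:
  n0: def={d,j,w,x} ue=∅
  n1: def={n} ue={j}
  n2: def={n} ue={d,w}
  n3: def={j} ue=∅
  n4: def={d,v} ue=∅
  n5: def={w,x} ue={j,w}
  n6: def={v} ue=∅
  n7: def={d,v} ue=∅
  n8: def={x} ue={d,x}

Backward fixpoint:
  n0 li=∅ lo={d,j,w,x}
  n1 li={d,j,w,x} lo={d,w,x}
  n2 li={d,w,x} lo={d,w,x}
  n3 li={d,w,x} lo={d,j,w,x}
  n4 li={x} lo={x}
  n5 li={d,j,w} lo={d,x}
  n6 li={x} lo={x}
  n7 li={x} lo={d,x}
  n8 li={d,x} lo=∅

Interfere edges:
  d: {j,n,v,w,x}
  j: {d,n,w,x}
  n: {d,j,w,x}
  v: {d,x}
  w: {d,j,n,x}
  x: {d,j,n,v,w}

N(n) = ["d", "j", "w", "x"]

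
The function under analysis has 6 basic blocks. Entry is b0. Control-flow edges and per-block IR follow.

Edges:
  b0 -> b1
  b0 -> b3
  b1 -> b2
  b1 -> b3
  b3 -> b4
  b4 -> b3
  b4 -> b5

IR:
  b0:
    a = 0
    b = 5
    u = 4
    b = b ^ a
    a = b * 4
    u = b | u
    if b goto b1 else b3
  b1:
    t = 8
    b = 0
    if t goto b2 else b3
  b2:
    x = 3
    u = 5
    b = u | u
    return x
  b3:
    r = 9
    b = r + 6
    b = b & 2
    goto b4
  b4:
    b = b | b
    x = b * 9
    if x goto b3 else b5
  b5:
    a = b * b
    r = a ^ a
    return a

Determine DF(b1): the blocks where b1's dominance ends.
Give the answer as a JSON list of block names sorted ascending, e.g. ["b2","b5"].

idom tree: b1←b0 b2←b1 b3←b0 b4←b3 b5←b4
Dom at joins:
  b3: preds {b0,b1,b4}: {b0} ∩ {b0,b1} ∩ {b0,b3,b4} = {b0}; idom=b0

DF derivation:
  b3←b0: walk · to b0
  b3←b1: walk b1 to b0
  b3←b4: walk b4→b3 to b0
  b0: DF=∅
  b1: DF={b3}
  b2: DF=∅
  b3: DF={b3}
  b4: DF={b3}
  b5: DF=∅

DF(b1) = ["b3"]

Answer: ["b3"]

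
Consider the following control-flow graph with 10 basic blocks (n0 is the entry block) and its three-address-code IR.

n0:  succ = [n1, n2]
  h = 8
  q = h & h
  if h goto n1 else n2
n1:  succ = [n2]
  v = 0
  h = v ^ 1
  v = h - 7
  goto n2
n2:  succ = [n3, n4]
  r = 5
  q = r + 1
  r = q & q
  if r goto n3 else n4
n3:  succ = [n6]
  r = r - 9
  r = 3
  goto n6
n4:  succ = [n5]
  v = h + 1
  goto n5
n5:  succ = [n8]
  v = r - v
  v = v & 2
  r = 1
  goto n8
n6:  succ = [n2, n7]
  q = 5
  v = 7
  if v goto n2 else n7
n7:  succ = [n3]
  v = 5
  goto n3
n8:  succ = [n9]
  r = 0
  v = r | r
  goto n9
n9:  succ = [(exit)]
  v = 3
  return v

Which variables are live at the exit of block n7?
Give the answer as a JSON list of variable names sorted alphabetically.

Answer: ["h", "r"]

Working:
Block summaries:
  n0: def={h,q} ue=∅
  n1: def={h,v} ue=∅
  n2: def={q,r} ue=∅
  n3: def={r} ue={r}
  n4: def={v} ue={h}
  n5: def={r,v} ue={r,v}
  n6: def={q,v} ue=∅
  n7: def={v} ue=∅
  n8: def={r,v} ue=∅
  n9: def={v} ue=∅

Liveness:
  n0 li=∅ lo={h}
  n1 li=∅ lo={h}
  n2 li={h} lo={h,r}
  n3 li={h,r} lo={h,r}
  n4 li={h,r} lo={r,v}
  n5 li={r,v} lo=∅
  n6 li={h,r} lo={h,r}
  n7 li={h,r} lo={h,r}
  n8 li=∅ lo=∅
  n9 li=∅ lo=∅

live-out(n7) = ["h", "r"]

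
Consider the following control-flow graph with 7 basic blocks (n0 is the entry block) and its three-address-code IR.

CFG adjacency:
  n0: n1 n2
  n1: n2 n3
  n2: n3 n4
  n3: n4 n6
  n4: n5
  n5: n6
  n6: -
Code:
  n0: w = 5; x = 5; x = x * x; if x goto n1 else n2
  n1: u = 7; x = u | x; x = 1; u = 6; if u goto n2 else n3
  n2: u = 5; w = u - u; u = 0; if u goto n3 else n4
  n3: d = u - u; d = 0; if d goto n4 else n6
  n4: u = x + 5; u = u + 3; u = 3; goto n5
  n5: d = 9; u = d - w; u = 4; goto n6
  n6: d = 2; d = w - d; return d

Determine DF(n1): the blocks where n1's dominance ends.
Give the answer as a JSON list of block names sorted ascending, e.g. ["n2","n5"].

Answer: ["n2", "n3"]

Derivation:
idom tree: n1←n0 n2←n0 n3←n0 n4←n0 n5←n4 n6←n0
Dom at joins:
  n2: preds {n0,n1}: {n0} ∩ {n0,n1} = {n0}; idom=n0
  n3: preds {n1,n2}: {n0,n1} ∩ {n0,n2} = {n0}; idom=n0
  n4: preds {n2,n3}: {n0,n2} ∩ {n0,n3} = {n0}; idom=n0
  n6: preds {n3,n5}: {n0,n3} ∩ {n0,n4,n5} = {n0}; idom=n0

DF derivation:
  n2←n0: walk · to n0
  n2←n1: walk n1 to n0
  n3←n1: walk n1 to n0
  n3←n2: walk n2 to n0
  n4←n2: walk n2 to n0
  n4←n3: walk n3 to n0
  n6←n3: walk n3 to n0
  n6←n5: walk n5→n4 to n0
  n0 → ∅
  n1 → {n2,n3}
  n2 → {n3,n4}
  n3 → {n4,n6}
  n4 → {n6}
  n5 → {n6}
  n6 → ∅

DF(n1) = ["n2", "n3"]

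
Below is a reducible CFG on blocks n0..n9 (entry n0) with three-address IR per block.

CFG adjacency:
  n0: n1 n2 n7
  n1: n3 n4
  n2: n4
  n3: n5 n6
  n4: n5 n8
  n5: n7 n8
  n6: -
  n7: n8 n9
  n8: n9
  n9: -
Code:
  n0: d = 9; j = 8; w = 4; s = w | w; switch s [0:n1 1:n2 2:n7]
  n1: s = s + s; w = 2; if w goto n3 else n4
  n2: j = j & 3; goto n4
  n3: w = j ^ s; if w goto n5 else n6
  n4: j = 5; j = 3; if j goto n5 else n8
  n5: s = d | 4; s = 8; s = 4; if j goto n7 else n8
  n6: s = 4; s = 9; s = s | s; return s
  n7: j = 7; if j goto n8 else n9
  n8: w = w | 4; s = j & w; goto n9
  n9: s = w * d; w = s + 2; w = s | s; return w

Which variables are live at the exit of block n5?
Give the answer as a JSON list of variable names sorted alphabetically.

def/use:
  n0: {d,j,s,w} / ∅
  n1: {s,w} / {s}
  n2: {j} / {j}
  n3: {w} / {j,s}
  n4: {j} / ∅
  n5: {s} / {d,j}
  n6: {s} / ∅
  n7: {j} / ∅
  n8: {s,w} / {j,w}
  n9: {s,w} / {d,w}

Backward fixpoint:
  n0 li=∅ lo={d,j,s,w}
  n1 li={d,j,s} lo={d,j,s,w}
  n2 li={d,j,w} lo={d,w}
  n3 li={d,j,s} lo={d,j,w}
  n4 li={d,w} lo={d,j,w}
  n5 li={d,j,w} lo={d,j,w}
  n6 li=∅ lo=∅
  n7 li={d,w} lo={d,j,w}
  n8 li={d,j,w} lo={d,w}
  n9 li={d,w} lo=∅

live-out(n5) = ["d", "j", "w"]

Answer: ["d", "j", "w"]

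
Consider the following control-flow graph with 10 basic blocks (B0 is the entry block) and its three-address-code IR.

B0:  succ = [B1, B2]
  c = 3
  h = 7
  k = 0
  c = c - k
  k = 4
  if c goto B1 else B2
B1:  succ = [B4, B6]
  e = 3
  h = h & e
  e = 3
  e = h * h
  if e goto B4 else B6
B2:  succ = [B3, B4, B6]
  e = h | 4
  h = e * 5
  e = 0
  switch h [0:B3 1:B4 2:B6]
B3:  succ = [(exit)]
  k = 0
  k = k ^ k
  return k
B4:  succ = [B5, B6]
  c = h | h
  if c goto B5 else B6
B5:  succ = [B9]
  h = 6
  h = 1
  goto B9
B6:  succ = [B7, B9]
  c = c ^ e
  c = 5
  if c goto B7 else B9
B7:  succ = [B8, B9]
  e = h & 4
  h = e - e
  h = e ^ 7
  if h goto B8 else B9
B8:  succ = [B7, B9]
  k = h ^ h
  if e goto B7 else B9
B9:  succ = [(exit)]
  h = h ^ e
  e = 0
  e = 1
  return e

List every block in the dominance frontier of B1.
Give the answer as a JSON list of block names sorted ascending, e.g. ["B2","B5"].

idom tree: B1←B0 B2←B0 B3←B2 B4←B0 B5←B4 B6←B0 B7←B6 B8←B7 B9←B0
Dom∩ at merges:
  B4: preds {B1,B2}: {B0,B1} ∩ {B0,B2} = {B0}; idom=B0
  B6: preds {B1,B2,B4}: {B0,B1} ∩ {B0,B2} ∩ {B0,B4} = {B0}; idom=B0
  B7: preds {B6,B8}: {B0,B6} ∩ {B0,B6,B7,B8} = {B0,B6}; idom=B6
  B9: preds {B5,B6,B7,B8}: {B0,B4,B5} ∩ {B0,B6} ∩ {B0,B6,B7} ∩ {B0,B6,B7,B8} = {B0}; idom=B0

DF derivation:
  B4←B1: walk B1 to B0
  B4←B2: walk B2 to B0
  B6←B1: walk B1 to B0
  B6←B2: walk B2 to B0
  B6←B4: walk B4 to B0
  B7←B6: walk · to B6
  B7←B8: walk B8→B7 to B6
  B9←B5: walk B5→B4 to B0
  B9←B6: walk B6 to B0
  B9←B7: walk B7→B6 to B0
  B9←B8: walk B8→B7→B6 to B0
  DF(B0)=∅
  DF(B1)={B4,B6}
  DF(B2)={B4,B6}
  DF(B3)=∅
  DF(B4)={B6,B9}
  DF(B5)={B9}
  DF(B6)={B9}
  DF(B7)={B7,B9}
  DF(B8)={B7,B9}
  DF(B9)=∅

DF(B1) = ["B4", "B6"]

Answer: ["B4", "B6"]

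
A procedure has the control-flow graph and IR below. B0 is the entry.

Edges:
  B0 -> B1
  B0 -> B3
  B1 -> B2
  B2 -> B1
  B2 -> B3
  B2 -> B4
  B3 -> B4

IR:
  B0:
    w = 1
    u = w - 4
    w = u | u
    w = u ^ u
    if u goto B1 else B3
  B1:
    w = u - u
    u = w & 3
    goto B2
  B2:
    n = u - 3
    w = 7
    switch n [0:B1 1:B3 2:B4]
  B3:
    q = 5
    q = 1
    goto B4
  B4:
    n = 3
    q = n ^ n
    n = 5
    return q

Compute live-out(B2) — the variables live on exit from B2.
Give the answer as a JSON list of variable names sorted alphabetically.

Answer: ["u"]

Derivation:
Per-block:
  B0: {u,w} / ∅
  B1: {u,w} / {u}
  B2: {n,w} / {u}
  B3: {q} / ∅
  B4: {n,q} / ∅

Liveness:
  live B0: ∅→{u}
  live B1: {u}→{u}
  live B2: {u}→{u}
  live B3: ∅→∅
  live B4: ∅→∅

live-out(B2) = ["u"]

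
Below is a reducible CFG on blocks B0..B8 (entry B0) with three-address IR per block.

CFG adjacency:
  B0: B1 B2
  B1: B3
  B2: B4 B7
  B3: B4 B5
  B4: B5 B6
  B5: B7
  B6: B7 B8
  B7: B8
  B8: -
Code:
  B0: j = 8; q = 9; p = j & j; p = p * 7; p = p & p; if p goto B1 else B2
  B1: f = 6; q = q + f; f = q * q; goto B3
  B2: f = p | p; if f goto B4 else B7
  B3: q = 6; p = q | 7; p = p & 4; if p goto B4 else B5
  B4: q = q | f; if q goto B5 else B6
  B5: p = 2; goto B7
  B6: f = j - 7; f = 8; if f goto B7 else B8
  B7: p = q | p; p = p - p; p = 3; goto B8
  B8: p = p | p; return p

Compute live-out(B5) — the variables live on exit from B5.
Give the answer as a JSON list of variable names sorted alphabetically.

def/use:
  B0: {j,p,q} / ∅
  B1: {f,q} / {q}
  B2: {f} / {p}
  B3: {p,q} / ∅
  B4: {q} / {f,q}
  B5: {p} / ∅
  B6: {f} / {j}
  B7: {p} / {p,q}
  B8: {p} / {p}

Backward fixpoint:
  B0: in=∅ out={j,p,q}
  B1: in={j,q} out={f,j}
  B2: in={j,p,q} out={f,j,p,q}
  B3: in={f,j} out={f,j,p,q}
  B4: in={f,j,p,q} out={j,p,q}
  B5: in={q} out={p,q}
  B6: in={j,p,q} out={p,q}
  B7: in={p,q} out={p}
  B8: in={p} out=∅

live-out(B5) = ["p", "q"]

Answer: ["p", "q"]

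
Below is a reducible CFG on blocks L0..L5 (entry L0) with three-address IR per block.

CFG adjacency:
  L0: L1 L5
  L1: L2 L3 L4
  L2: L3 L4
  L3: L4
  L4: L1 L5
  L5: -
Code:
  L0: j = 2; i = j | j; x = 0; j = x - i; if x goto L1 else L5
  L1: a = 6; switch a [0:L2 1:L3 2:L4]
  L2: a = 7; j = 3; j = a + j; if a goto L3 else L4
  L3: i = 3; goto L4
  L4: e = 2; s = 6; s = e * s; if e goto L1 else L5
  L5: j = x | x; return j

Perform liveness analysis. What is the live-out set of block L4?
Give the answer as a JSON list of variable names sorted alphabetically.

Answer: ["x"]

Derivation:
Block summaries:
  L0: {i,j,x} / ∅
  L1: {a} / ∅
  L2: {a,j} / ∅
  L3: {i} / ∅
  L4: {e,s} / ∅
  L5: {j} / {x}

Liveness:
  L0 li=∅ lo={x}
  L1 li={x} lo={x}
  L2 li={x} lo={x}
  L3 li={x} lo={x}
  L4 li={x} lo={x}
  L5 li={x} lo=∅

live-out(L4) = ["x"]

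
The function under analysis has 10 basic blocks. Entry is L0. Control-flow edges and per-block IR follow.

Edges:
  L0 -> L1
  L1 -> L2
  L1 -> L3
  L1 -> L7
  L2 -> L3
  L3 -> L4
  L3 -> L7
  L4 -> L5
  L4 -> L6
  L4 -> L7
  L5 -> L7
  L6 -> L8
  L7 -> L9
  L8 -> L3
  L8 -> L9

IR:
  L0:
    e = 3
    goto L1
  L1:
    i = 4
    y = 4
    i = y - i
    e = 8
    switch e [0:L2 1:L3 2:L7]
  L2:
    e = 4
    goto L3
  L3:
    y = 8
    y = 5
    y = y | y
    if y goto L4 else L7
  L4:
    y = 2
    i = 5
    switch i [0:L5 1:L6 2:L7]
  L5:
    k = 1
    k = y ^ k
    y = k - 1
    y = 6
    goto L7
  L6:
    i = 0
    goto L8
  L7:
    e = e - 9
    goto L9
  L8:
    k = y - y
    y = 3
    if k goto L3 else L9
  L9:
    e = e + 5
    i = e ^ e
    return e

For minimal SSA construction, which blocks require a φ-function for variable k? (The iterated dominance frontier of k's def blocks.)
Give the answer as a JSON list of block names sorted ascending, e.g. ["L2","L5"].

Answer: ["L3", "L7", "L9"]

Analysis:
idom tree: L1←L0 L2←L1 L3←L1 L4←L3 L5←L4 L6←L4 L7←L1 L8←L6 L9←L1
Join-block Dom:
  L3: preds {L1,L2,L8}: {L0,L1} ∩ {L0,L1,L2} ∩ {L0,L1,L3,L4,L6,L8} = {L0,L1}; idom=L1
  L7: preds {L1,L3,L4,L5}: {L0,L1} ∩ {L0,L1,L3} ∩ {L0,L1,L3,L4} ∩ {L0,L1,L3,L4,L5} = {L0,L1}; idom=L1
  L9: preds {L7,L8}: {L0,L1,L7} ∩ {L0,L1,L3,L4,L6,L8} = {L0,L1}; idom=L1

DF walk-up:
  join L3 pred L1: · stop@L1
  join L3 pred L2: L2 stop@L1
  join L3 pred L8: L8→L6→L4→L3 stop@L1
  join L7 pred L1: · stop@L1
  join L7 pred L3: L3 stop@L1
  join L7 pred L4: L4→L3 stop@L1
  join L7 pred L5: L5→L4→L3 stop@L1
  join L9 pred L7: L7 stop@L1
  join L9 pred L8: L8→L6→L4→L3 stop@L1
  L0: DF=∅
  L1: DF=∅
  L2: DF={L3}
  L3: DF={L3,L7,L9}
  L4: DF={L3,L7,L9}
  L5: DF={L7}
  L6: DF={L3,L9}
  L7: DF={L9}
  L8: DF={L3,L9}
  L9: DF=∅

φ for k: defs {L5,L8}
  DF⁺ = {L3,L7,L9}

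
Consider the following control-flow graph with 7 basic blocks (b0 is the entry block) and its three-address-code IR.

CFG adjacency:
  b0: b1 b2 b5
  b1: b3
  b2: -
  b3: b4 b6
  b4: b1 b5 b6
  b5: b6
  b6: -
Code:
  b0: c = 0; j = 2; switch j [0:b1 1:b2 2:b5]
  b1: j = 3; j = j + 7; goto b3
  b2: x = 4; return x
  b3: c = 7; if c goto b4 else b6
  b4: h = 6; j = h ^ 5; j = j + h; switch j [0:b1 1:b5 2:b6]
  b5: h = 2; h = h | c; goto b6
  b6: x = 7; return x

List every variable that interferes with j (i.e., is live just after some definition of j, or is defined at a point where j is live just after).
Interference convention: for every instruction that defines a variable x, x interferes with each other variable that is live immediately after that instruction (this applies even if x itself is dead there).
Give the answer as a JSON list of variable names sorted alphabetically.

Block summaries:
  b0: def={c,j} ue=∅
  b1: def={j} ue=∅
  b2: def={x} ue=∅
  b3: def={c} ue=∅
  b4: def={h,j} ue=∅
  b5: def={h} ue={c}
  b6: def={x} ue=∅

Backward fixpoint:
  b0: in=∅ out={c}
  b1: in=∅ out=∅
  b2: in=∅ out=∅
  b3: in=∅ out={c}
  b4: in={c} out={c}
  b5: in={c} out=∅
  b6: in=∅ out=∅

Interference:
  c: {h,j}
  h: {c,j}
  j: {c,h}
  x: ∅

N(j) = ["c", "h"]

Answer: ["c", "h"]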